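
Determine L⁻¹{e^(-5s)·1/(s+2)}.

L⁻¹{1/(s+2)} = e^(-2t). By the time shift theorem, L⁻¹{e^(-as)F(s)} = u(t-a)f(t-a) with a=5, so L⁻¹{e^(-5s)·1/(s+2)} = u(t-5)·e^(-2(t-5))

Final answer: u(t-5)·e^(-2(t-5))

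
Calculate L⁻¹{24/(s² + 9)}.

This is the form c·a/(s² + a²) with a = 3, c = 8. L⁻¹ = 8·sin(3t)

Final answer: 8·sin(3t)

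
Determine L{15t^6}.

L{t^n} = n!/s^(n+1). So L{15t^6} = 15·6!/s^7 = 10800/s^7

Final answer: 10800/s^7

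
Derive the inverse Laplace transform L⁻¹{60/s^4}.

L⁻¹{n!/s^(n+1)} = t^n with n=3. So L⁻¹{6/s^4} = t^3, and L⁻¹{60/s^4} = (60/6)·t^3 = 10·t^3

Final answer: 10·t^3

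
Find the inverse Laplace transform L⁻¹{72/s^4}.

L⁻¹{n!/s^(n+1)} = t^n with n=3. So L⁻¹{6/s^4} = t^3, and L⁻¹{72/s^4} = (72/6)·t^3 = 12·t^3

Final answer: 12·t^3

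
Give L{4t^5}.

L{t^n} = n!/s^(n+1). So L{4t^5} = 4·5!/s^6 = 480/s^6

Final answer: 480/s^6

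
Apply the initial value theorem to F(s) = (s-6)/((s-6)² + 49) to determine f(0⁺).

f(0⁺) = lim_{s→∞} sF(s) = lim_{s→∞} s(s-6)/((s-6)² + 49) = 1

Final answer: 1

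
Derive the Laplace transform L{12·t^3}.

L{t^n} = n!/s^(n+1), so L{t^3} = 6/s^4. Then L{12·t^3} = 12·6/s^4 = 72/s^4

Final answer: 72/s^4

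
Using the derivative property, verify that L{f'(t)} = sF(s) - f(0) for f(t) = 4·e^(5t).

f'(t) = 20e^(5t). Direct: L{f'(t)} = 20/(s-5). Property: s·4/(s-5) - 4 = (4s - 4(s-5))/(s-5) = 20/(s-5). ✓

Final answer: 20/(s-5)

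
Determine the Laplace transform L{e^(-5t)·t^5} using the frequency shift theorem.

L{e^(at)·t^n} = n!/(s-a)^(n+1), so L{e^(-5t)·t^5} = 120/(s+5)^6

Final answer: 120/(s+5)^6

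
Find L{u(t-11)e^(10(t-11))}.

u(t-a)f(t-a) with f(t)=e^(10t). L{e^(10t)} = 1/(s-10). By time shift: e^(-11s)/(s-10)

Final answer: e^(-11s)/(s-10)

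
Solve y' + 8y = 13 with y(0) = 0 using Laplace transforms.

sY + 8Y = 13/s. Y = 13/(s(s+8)). Partial fractions: Y = 13/8/s - 13/8/(s+8)

Final answer: y(t) = 13/8(1 - e^(-8t))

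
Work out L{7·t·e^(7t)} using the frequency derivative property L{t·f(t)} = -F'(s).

L{e^(7t)} = 1/(s-7). By frequency derivative: L{t·e^(7t)} = -d/ds[1/(s-7)] = -(-1)/(s-7)² = 1/(s-7)². Then L{7·t·e^(7t)} = 7·1/(s-7)² = 7/(s-7)²

Final answer: 7/(s-7)²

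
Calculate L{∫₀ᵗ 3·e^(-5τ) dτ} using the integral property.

L{∫₀ᵗ f(τ)dτ} = F(s)/s with F(s) = 3/(s+5), so L{∫₀ᵗ 3·e^(-5τ) dτ} = 3/(s(s+5))

Final answer: 3/(s(s+5))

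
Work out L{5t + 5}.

L{5t + 5} = 5·L{t} + 5·L{1} = 5/s² + 5/s

Final answer: 5/s² + 5/s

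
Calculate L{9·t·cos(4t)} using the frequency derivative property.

L{cos(4t)} = s/(s² + 16). Derivative: d/ds[s/(s² + 16)] = [(s² + 16) - s·2s]/(s² + 16)² = (16 - s²)/(s² + 16)². So L{t·cos(4t)} = -F'(s) = (s² - 16)/(s² + 16)². Then L{9·t·cos(4t)} = 9·(s² - 16)/(s² + 16)²

Final answer: 9·(s² - 16)/(s² + 16)²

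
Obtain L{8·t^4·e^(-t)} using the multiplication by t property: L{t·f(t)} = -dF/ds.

Using L{t^n·e^(at)} = n!/(s-a)^(n+1), L{t^4·e^(-t)} = 24/(s+1)^5, so L{8·t^4·e^(-t)} = 8·24/(s+1)^5 = 192/(s+1)^5

Final answer: 192/(s+1)^5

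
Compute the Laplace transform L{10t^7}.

L{10t^7} = 10 · L{t^7} = 10 · 5040/s^8 = 50400/s^8

Final answer: 50400/s^8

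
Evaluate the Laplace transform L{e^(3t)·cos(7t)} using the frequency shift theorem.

Frequency shift: L{e^(at)f(t)} = F(s-a). L{e^(3t)·cos(7t)} = (s-3)/((s-3)² + 49)

Final answer: (s-3)/((s-3)² + 49)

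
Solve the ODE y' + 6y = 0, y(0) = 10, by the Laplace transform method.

L{y'} + 6L{y} = 0. sY - 10 + 6Y = 0. Y(s+6) = 10. Y = 10/(s+6)

Final answer: y(t) = 10e^(-6t)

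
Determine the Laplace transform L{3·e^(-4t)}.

L{e^(at)} = 1/(s-a), so L{e^(-4t)} = 1/(s+4). Then L{3·e^(-4t)} = 3/(s+4)

Final answer: 3/(s+4)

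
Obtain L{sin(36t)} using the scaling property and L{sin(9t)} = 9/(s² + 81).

Using L{f(at)} = (1/a)F(s/a) with a=4: L{sin(36t)} = (1/4) · 9/((s/4)² + 81) = (1/4) · 9·16/(s² + 1296) = 36/(s² + 1296)

Final answer: 36/(s² + 1296)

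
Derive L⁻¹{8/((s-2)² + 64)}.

Form: b/((s-a)² + b²) → e^(at)sin(bt). With a=2, b=8

Final answer: e^(2t)·sin(8t)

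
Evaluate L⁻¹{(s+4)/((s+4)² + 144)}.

Using frequency shift: L⁻¹{(s-a)/((s-a)² + b²)} = e^(at)cos(bt). Here a=-4, b=12

Final answer: e^(-4t)·cos(12t)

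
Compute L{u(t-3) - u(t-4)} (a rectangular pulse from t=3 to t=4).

L{u(t-a)} = e^(-as)/s. L{u(t-3) - u(t-4)} = (e^(-3s) - e^(-4s))/s

Final answer: (e^(-3s) - e^(-4s))/s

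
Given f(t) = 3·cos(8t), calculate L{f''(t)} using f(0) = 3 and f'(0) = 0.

F(s) = 3s/(s² + 64). L{f''(t)} = s²F(s) - sf(0) - f'(0) = 3s³/(s² + 64) - 3s = (3s³ - 3s(s² + 64))/(s² + 64) = -192s/(s² + 64)

Final answer: -192s/(s² + 64)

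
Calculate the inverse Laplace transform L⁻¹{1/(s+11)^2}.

L⁻¹{n!/(s-a)^(n+1)} = t^n·e^(at) with n=1, a=-11. So L⁻¹{1/(s+11)^2} = t·e^(-11t)

Final answer: t·e^(-11t)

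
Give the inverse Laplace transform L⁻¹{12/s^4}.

L⁻¹{n!/s^(n+1)} = t^n with n=3. So L⁻¹{6/s^4} = t^3, and L⁻¹{12/s^4} = (12/6)·t^3 = 2·t^3

Final answer: 2·t^3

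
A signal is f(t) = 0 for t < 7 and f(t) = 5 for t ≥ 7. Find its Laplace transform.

f(t) = 5·u(t-7). L{u(t-7)} = e^(-7s)/s, so L{f(t)} = 5·e^(-7s)/s

Final answer: 5·e^(-7s)/s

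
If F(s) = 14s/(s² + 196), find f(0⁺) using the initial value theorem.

f(0⁺) = lim_{s→∞} s·14s/(s² + 196) = lim_{s→∞} 14s²/(s² + 196) = 14

Final answer: 14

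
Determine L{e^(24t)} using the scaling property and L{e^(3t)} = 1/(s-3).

Using L{f(at)} = (1/a)F(s/a) with a=8 and f(t) = e^(3t): L{e^(24t)} = (1/8) · 1/((s/8)-3) = (1/8) · 8/(s-24) = 1/(s-24)

Final answer: 1/(s-24)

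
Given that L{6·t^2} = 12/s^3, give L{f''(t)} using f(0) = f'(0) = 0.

L{f''(t)} = s²F(s) - sf(0) - f'(0) = s²·12/s^3 - 0 - 0 = 12/s

Final answer: 12/s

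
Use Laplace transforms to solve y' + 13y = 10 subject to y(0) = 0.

sY + 13Y = 10/s. Y = 10/(s(s+13)). Partial fractions: Y = 10/13/s - 10/13/(s+13)

Final answer: y(t) = 10/13(1 - e^(-13t))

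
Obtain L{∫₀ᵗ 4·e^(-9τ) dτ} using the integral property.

L{∫₀ᵗ f(τ)dτ} = F(s)/s with F(s) = 4/(s+9), so L{∫₀ᵗ 4·e^(-9τ) dτ} = 4/(s(s+9))

Final answer: 4/(s(s+9))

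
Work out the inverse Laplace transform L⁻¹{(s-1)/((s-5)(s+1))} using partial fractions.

Using partial fractions, f(t) = (4e^(5t) + 2e^(-t))/6

Final answer: (4e^(5t) + 2e^(-t))/6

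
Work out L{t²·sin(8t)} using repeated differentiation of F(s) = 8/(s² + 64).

F(s) = 8/(s² + 64). F'(s) = -16s/(s² + 64)². F''(s) = -16(64 - 3s²)/(s² + 64)³ = (48s² - 1024)/(s² + 64)³. So L{t²·sin(8t)} = (-1)² F''(s) = (48s² - 1024)/(s² + 64)³

Final answer: (48s² - 1024)/(s² + 64)³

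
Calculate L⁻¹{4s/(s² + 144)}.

This is the form c·s/(s² + a²) with a = 12, c = 4. L⁻¹ = 4·cos(12t)

Final answer: 4·cos(12t)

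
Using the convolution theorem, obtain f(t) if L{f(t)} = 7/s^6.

7/s^6 = (7/s)·(1/s^5) = L{7}·L{t^4/24}. By convolution, f(t) = 7*t^4/24 = ∫₀ᵗ 7·τ^4/24 dτ = 7·t^5/120

Final answer: 7·t^5/120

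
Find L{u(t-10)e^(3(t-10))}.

u(t-a)f(t-a) with f(t)=e^(3t). L{e^(3t)} = 1/(s-3). By time shift: e^(-10s)/(s-3)

Final answer: e^(-10s)/(s-3)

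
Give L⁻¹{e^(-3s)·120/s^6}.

L⁻¹{120/s^6} = t^5. By the time shift theorem, L⁻¹{e^(-as)F(s)} = u(t-a)f(t-a) with a=3, so L⁻¹{e^(-3s)·120/s^6} = u(t-3)·(t-3)^5

Final answer: u(t-3)·(t-3)^5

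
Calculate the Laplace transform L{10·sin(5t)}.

L{sin(ωt)} = ω/(s² + ω²), so L{sin(5t)} = 5/(s² + 25). Then L{10·sin(5t)} = 10·5/(s² + 25) = 50/(s² + 25)

Final answer: 50/(s² + 25)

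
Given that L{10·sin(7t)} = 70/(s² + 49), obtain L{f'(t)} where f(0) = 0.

L{f'(t)} = s·F(s) - f(0) = s·70/(s² + 49) - 0 = 70s/(s² + 49)

Final answer: 70s/(s² + 49)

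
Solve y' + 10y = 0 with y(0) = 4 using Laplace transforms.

L{y'} + 10L{y} = 0. sY - 4 + 10Y = 0. Y(s+10) = 4. Y = 4/(s+10)

Final answer: y(t) = 4e^(-10t)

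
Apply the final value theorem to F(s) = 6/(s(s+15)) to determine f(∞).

f(∞) = lim_{s→0} s·6/(s(s+15)) = lim_{s→0} 6/(s+15) = 6/15 = 2/5

Final answer: 2/5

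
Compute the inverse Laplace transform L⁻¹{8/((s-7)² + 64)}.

Using frequency shift, L⁻¹{8/((s-7)² + 64)} = e^(7t)·sin(8t)

Final answer: e^(7t)·sin(8t)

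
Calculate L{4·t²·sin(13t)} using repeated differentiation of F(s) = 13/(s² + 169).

F(s) = 13/(s² + 169). F'(s) = -26s/(s² + 169)². F''(s) = -26(169 - 3s²)/(s² + 169)³ = (78s² - 4394)/(s² + 169)³. So L{t²·sin(13t)} = (-1)² F''(s) = (78s² - 4394)/(s² + 169)³. Then L{4·t²·sin(13t)} = 4·(78s² - 4394)/(s² + 169)³ = (312s² - 17576)/(s² + 169)³

Final answer: (312s² - 17576)/(s² + 169)³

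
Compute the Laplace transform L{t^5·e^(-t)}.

L{t^n·e^(at)} = n!/(s-a)^(n+1), so L{t^5·e^(-t)} = 120/(s+1)^6

Final answer: 120/(s+1)^6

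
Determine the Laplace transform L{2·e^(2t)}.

L{e^(at)} = 1/(s-a), so L{e^(2t)} = 1/(s-2). Then L{2·e^(2t)} = 2/(s-2)

Final answer: 2/(s-2)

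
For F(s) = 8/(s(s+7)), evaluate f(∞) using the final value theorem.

f(∞) = lim_{s→0} s·8/(s(s+7)) = lim_{s→0} 8/(s+7) = 8/7 = 8/7

Final answer: 8/7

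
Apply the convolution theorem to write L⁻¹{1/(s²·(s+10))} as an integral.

1/(s²·(s+10)) = (1/s^2)·(1/(s+10)) = L{t}·L{e^(-10t)}. So f(t) = t*e^(-10t) = ∫₀ᵗ τ·e^(-10(t-τ)) dτ

Final answer: ∫₀ᵗ τ·e^(-10(t-τ)) dτ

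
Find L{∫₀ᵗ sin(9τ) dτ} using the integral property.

L{∫₀ᵗ f(τ)dτ} = F(s)/s with F(s) = 9/(s² + 81), so the result is (9/(s² + 81))/s = 9/(s(s² + 81))

Final answer: 9/(s(s² + 81))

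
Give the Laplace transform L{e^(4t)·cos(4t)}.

L{e^(at)·cos(ωt)} = (s-a)/((s-a)² + ω²), so L{e^(4t)·cos(4t)} = (s-4)/((s-4)² + 16)

Final answer: (s-4)/((s-4)² + 16)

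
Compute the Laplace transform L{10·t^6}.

L{t^n} = n!/s^(n+1), so L{t^6} = 720/s^7. Then L{10·t^6} = 10·720/s^7 = 7200/s^7

Final answer: 7200/s^7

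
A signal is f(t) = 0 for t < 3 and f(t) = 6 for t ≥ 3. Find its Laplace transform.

f(t) = 6·u(t-3). L{u(t-3)} = e^(-3s)/s, so L{f(t)} = 6·e^(-3s)/s

Final answer: 6·e^(-3s)/s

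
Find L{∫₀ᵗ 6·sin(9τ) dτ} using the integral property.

L{∫₀ᵗ f(τ)dτ} = F(s)/s with F(s) = 54/(s² + 81), so the result is (54/(s² + 81))/s = 54/(s(s² + 81))

Final answer: 54/(s(s² + 81))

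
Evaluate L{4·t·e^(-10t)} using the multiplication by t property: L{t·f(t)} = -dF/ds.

Using L{t^n·e^(at)} = n!/(s-a)^(n+1), L{t·e^(-10t)} = 1/(s+10)^2, so L{4·t·e^(-10t)} = 4·1/(s+10)^2 = 4/(s+10)^2

Final answer: 4/(s+10)^2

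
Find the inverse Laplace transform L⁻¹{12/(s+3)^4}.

L⁻¹{n!/(s-a)^(n+1)} = t^n·e^(at) with n=3, a=-3. So L⁻¹{6/(s+3)^4} = t^3·e^(-3t), and L⁻¹{12/(s+3)^4} = (12/6)·t^3·e^(-3t) = 2·t^3·e^(-3t)

Final answer: 2·t^3·e^(-3t)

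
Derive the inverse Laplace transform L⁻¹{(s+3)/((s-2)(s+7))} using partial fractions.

Using partial fractions, f(t) = (5e^(2t) + 4e^(-7t))/9

Final answer: (5e^(2t) + 4e^(-7t))/9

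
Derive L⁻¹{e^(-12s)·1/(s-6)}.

L⁻¹{1/(s-6)} = e^(6t). By the time shift theorem, L⁻¹{e^(-as)F(s)} = u(t-a)f(t-a) with a=12, so L⁻¹{e^(-12s)·1/(s-6)} = u(t-12)·e^(6(t-12))

Final answer: u(t-12)·e^(6(t-12))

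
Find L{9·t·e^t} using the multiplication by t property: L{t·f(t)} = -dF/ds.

Using L{t^n·e^(at)} = n!/(s-a)^(n+1), L{t·e^t} = 1/(s-1)^2, so L{9·t·e^t} = 9·1/(s-1)^2 = 9/(s-1)^2

Final answer: 9/(s-1)^2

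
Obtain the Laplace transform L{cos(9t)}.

L{cos(ωt)} = s/(s² + ω²), so L{cos(9t)} = s/(s² + 81)

Final answer: s/(s² + 81)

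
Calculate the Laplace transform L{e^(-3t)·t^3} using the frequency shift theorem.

L{e^(at)·t^n} = n!/(s-a)^(n+1), so L{e^(-3t)·t^3} = 6/(s+3)^4

Final answer: 6/(s+3)^4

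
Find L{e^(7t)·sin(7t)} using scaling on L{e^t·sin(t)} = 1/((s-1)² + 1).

Scaling with a=7: L{e^(7t)·sin(7t)} = (1/7) · 1/((s/7-1)² + 1). Simplifying: 7/((s-7)² + 49)

Final answer: 7/((s-7)² + 49)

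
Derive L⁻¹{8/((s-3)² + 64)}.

Form: b/((s-a)² + b²) → e^(at)sin(bt). With a=3, b=8

Final answer: e^(3t)·sin(8t)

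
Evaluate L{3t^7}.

L{t^n} = n!/s^(n+1). So L{3t^7} = 3·7!/s^8 = 15120/s^8

Final answer: 15120/s^8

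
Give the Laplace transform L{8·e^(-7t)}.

L{e^(at)} = 1/(s-a), so L{e^(-7t)} = 1/(s+7). Then L{8·e^(-7t)} = 8/(s+7)

Final answer: 8/(s+7)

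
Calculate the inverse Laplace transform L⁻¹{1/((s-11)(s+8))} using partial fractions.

Decompose: A/(s-11) + B/(s+8). A = 1/19, B = -1/19. f(t) = (e^(11t) - e^(-8t))/19

Final answer: (e^(11t) - e^(-8t))/19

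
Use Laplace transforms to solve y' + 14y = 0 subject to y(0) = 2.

L{y'} + 14L{y} = 0. sY - 2 + 14Y = 0. Y(s+14) = 2. Y = 2/(s+14)

Final answer: y(t) = 2e^(-14t)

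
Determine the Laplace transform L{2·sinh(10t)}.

L{sinh(ωt)} = ω/(s² - ω²), so L{sinh(10t)} = 10/(s² - 100). Then L{2·sinh(10t)} = 2·10/(s² - 100) = 20/(s² - 100)

Final answer: 20/(s² - 100)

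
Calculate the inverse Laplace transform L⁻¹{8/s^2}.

L⁻¹{n!/s^(n+1)} = t^n with n=1. So L⁻¹{1/s^2} = t, and L⁻¹{8/s^2} = (8/1)·t = 8·t

Final answer: 8·t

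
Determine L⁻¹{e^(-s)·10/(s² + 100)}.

L⁻¹{10/(s² + 100)} = sin(10t). By the time shift theorem, L⁻¹{e^(-as)F(s)} = u(t-a)f(t-a) with a=1, so L⁻¹{e^(-s)·10/(s² + 100)} = u(t-1)·sin(10(t-1))

Final answer: u(t-1)·sin(10(t-1))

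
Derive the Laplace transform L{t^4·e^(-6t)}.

L{t^n·e^(at)} = n!/(s-a)^(n+1), so L{t^4·e^(-6t)} = 24/(s+6)^5

Final answer: 24/(s+6)^5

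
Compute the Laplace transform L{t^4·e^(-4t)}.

L{t^n·e^(at)} = n!/(s-a)^(n+1), so L{t^4·e^(-4t)} = 24/(s+4)^5

Final answer: 24/(s+4)^5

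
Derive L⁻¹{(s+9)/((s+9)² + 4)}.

Using frequency shift: L⁻¹{(s-a)/((s-a)² + b²)} = e^(at)cos(bt). Here a=-9, b=2

Final answer: e^(-9t)·cos(2t)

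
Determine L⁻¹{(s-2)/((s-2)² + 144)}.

Using frequency shift: L⁻¹{(s-a)/((s-a)² + b²)} = e^(at)cos(bt). Here a=2, b=12

Final answer: e^(2t)·cos(12t)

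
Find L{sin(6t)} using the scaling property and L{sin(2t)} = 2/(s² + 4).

Using L{f(at)} = (1/a)F(s/a) with a=3: L{sin(6t)} = (1/3) · 2/((s/3)² + 4) = (1/3) · 2·9/(s² + 36) = 6/(s² + 36)

Final answer: 6/(s² + 36)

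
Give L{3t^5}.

L{t^n} = n!/s^(n+1). So L{3t^5} = 3·5!/s^6 = 360/s^6

Final answer: 360/s^6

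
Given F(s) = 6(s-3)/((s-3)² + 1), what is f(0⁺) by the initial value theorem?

f(0⁺) = lim_{s→∞} sF(s) = lim_{s→∞} 6s(s-3)/((s-3)² + 1) = 6

Final answer: 6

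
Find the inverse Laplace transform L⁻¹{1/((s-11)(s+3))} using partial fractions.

Decompose: A/(s-11) + B/(s+3). A = 1/14, B = -1/14. f(t) = (e^(11t) - e^(-3t))/14

Final answer: (e^(11t) - e^(-3t))/14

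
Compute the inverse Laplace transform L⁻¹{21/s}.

L⁻¹{c/s} = c, so L⁻¹{21/s} = 21

Final answer: 21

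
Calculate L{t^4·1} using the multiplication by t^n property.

L{1} = 1/s. d^1/ds^1[1/s] = -1/s². d^2/ds^2[1/s] = 2/s^3. d^3/ds^3[1/s] = -6/s^4. d^4/ds^4[1/s] = 24/s^5. So L{t^4} = (-1)^{4}·24/s^5 = 24/s^5

Final answer: 24/s^5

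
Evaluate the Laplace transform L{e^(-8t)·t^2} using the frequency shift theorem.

L{e^(at)·t^n} = n!/(s-a)^(n+1), so L{e^(-8t)·t^2} = 2/(s+8)^3

Final answer: 2/(s+8)^3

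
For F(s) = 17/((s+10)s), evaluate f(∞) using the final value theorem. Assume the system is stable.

f(∞) = lim_{s→0} sF(s) = lim_{s→0} 17/(s+10) = 17/10

Final answer: 17/10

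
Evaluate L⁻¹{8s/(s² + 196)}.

This is the form c·s/(s² + a²) with a = 14, c = 8. L⁻¹ = 8·cos(14t)

Final answer: 8·cos(14t)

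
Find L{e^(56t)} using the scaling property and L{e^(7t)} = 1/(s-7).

Using L{f(at)} = (1/a)F(s/a) with a=8 and f(t) = e^(7t): L{e^(56t)} = (1/8) · 1/((s/8)-7) = (1/8) · 8/(s-56) = 1/(s-56)

Final answer: 1/(s-56)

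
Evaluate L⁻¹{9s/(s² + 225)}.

This is the form c·s/(s² + a²) with a = 15, c = 9. L⁻¹ = 9·cos(15t)

Final answer: 9·cos(15t)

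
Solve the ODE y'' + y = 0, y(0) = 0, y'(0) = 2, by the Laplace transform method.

L{y''} + 1L{y} = 0. s²Y - 0 - 2 + Y = 0. Y(s² + 1) = 2. Y = (2)/(s² + 1). Inverting: y(t) = 2sin(t)

Final answer: y(t) = 2sin(t)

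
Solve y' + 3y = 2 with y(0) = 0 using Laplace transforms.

sY + 3Y = 2/s. Y = 2/(s(s+3)). Partial fractions: Y = 2/3/s - 2/3/(s+3)

Final answer: y(t) = 2/3(1 - e^(-3t))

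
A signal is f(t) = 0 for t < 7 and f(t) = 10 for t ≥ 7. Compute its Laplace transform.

f(t) = 10·u(t-7). L{u(t-7)} = e^(-7s)/s, so L{f(t)} = 10·e^(-7s)/s

Final answer: 10·e^(-7s)/s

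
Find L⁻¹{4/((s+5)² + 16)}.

Form: b/((s-a)² + b²) → e^(at)sin(bt). With a=-5, b=4

Final answer: e^(-5t)·sin(4t)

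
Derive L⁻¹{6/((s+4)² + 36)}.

Form: b/((s-a)² + b²) → e^(at)sin(bt). With a=-4, b=6

Final answer: e^(-4t)·sin(6t)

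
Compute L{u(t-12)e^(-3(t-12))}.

u(t-a)f(t-a) with f(t)=e^(-3t). L{e^(-3t)} = 1/(s+3). By time shift: e^(-12s)/(s+3)

Final answer: e^(-12s)/(s+3)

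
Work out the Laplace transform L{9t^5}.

L{9t^5} = 9 · L{t^5} = 9 · 120/s^6 = 1080/s^6

Final answer: 1080/s^6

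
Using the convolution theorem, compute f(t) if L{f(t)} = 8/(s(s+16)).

8/(s(s+16)) = (8/s)·(1/(s+16)) = L{8}·L{e^(-16t)}. By convolution, f(t) = 8*e^(-16t) = ∫₀ᵗ 8·e^(-16τ) dτ = 8·(1 - e^(-16t))/16

Final answer: 8·(1 - e^(-16t))/16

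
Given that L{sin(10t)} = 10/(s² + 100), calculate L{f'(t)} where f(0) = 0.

L{f'(t)} = s·F(s) - f(0) = s·10/(s² + 100) - 0 = 10s/(s² + 100)

Final answer: 10s/(s² + 100)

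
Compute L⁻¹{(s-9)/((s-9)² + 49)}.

Using frequency shift: L⁻¹{(s-a)/((s-a)² + b²)} = e^(at)cos(bt). Here a=9, b=7

Final answer: e^(9t)·cos(7t)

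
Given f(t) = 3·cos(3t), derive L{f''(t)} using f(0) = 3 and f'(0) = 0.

F(s) = 3s/(s² + 9). L{f''(t)} = s²F(s) - sf(0) - f'(0) = 3s³/(s² + 9) - 3s = (3s³ - 3s(s² + 9))/(s² + 9) = -27s/(s² + 9)

Final answer: -27s/(s² + 9)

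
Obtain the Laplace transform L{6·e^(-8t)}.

L{e^(at)} = 1/(s-a), so L{e^(-8t)} = 1/(s+8). Then L{6·e^(-8t)} = 6/(s+8)

Final answer: 6/(s+8)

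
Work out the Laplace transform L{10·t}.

L{t^n} = n!/s^(n+1), so L{t} = 1/s^2. Then L{10·t} = 10·1/s^2 = 10/s^2

Final answer: 10/s^2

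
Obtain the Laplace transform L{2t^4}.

L{2t^4} = 2 · L{t^4} = 2 · 24/s^5 = 48/s^5

Final answer: 48/s^5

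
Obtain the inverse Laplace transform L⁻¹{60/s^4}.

L⁻¹{n!/s^(n+1)} = t^n with n=3. So L⁻¹{6/s^4} = t^3, and L⁻¹{60/s^4} = (60/6)·t^3 = 10·t^3

Final answer: 10·t^3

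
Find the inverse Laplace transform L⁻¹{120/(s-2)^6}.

L⁻¹{n!/(s-a)^(n+1)} = t^n·e^(at), so L⁻¹{120/(s-2)^6} = t^5·e^(2t)

Final answer: t^5·e^(2t)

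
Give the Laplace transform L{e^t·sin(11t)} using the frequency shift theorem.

Frequency shift: L{e^(at)f(t)} = F(s-a). L{e^t·sin(11t)} = 11/((s-1)² + 121)

Final answer: 11/((s-1)² + 121)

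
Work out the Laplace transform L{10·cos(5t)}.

L{cos(ωt)} = s/(s² + ω²), so L{cos(5t)} = s/(s² + 25). Then L{10·cos(5t)} = 10·s/(s² + 25) = 10s/(s² + 25)

Final answer: 10s/(s² + 25)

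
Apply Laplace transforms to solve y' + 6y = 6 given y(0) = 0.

sY + 6Y = 6/s. Y = 6/(s(s+6)). Partial fractions: Y = 1/s - 1/(s+6)

Final answer: y(t) = (1 - e^(-6t))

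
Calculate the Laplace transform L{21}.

L{21} = 21 · L{1} = 21/s

Final answer: 21/s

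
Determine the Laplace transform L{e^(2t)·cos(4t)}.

L{e^(at)·cos(ωt)} = (s-a)/((s-a)² + ω²), so L{e^(2t)·cos(4t)} = (s-2)/((s-2)² + 16)

Final answer: (s-2)/((s-2)² + 16)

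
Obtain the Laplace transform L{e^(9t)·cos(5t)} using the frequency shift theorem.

Frequency shift: L{e^(at)f(t)} = F(s-a). L{e^(9t)·cos(5t)} = (s-9)/((s-9)² + 25)

Final answer: (s-9)/((s-9)² + 25)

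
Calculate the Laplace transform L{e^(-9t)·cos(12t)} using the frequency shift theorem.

Frequency shift: L{e^(at)f(t)} = F(s-a). L{e^(-9t)·cos(12t)} = (s+9)/((s+9)² + 144)

Final answer: (s+9)/((s+9)² + 144)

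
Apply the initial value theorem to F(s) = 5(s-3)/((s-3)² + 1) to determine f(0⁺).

f(0⁺) = lim_{s→∞} sF(s) = lim_{s→∞} 5s(s-3)/((s-3)² + 1) = 5

Final answer: 5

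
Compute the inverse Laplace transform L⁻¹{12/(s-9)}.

L⁻¹{1/(s-a)} = e^(at), so L⁻¹{1/(s-9)} = e^(9t), and L⁻¹{12/(s-9)} = 12·e^(9t)

Final answer: 12·e^(9t)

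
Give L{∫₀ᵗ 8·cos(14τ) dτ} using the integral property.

L{∫₀ᵗ f(τ)dτ} = F(s)/s with F(s) = 8s/(s² + 196), so the result is (8s/(s² + 196))/s = 8/(s² + 196)

Final answer: 8/(s² + 196)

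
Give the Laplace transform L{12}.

L{12} = 12 · L{1} = 12/s

Final answer: 12/s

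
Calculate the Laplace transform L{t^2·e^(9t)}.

L{t^n·e^(at)} = n!/(s-a)^(n+1), so L{t^2·e^(9t)} = 2/(s-9)^3

Final answer: 2/(s-9)^3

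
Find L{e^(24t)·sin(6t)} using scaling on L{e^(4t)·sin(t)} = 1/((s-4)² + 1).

Scaling with a=6: L{e^(24t)·sin(6t)} = (1/6) · 1/((s/6-4)² + 1). Simplifying: 6/((s-24)² + 36)

Final answer: 6/((s-24)² + 36)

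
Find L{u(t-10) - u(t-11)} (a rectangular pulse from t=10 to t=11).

L{u(t-a)} = e^(-as)/s. L{u(t-10) - u(t-11)} = (e^(-10s) - e^(-11s))/s

Final answer: (e^(-10s) - e^(-11s))/s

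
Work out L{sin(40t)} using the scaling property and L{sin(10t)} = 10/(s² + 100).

Using L{f(at)} = (1/a)F(s/a) with a=4: L{sin(40t)} = (1/4) · 10/((s/4)² + 100) = (1/4) · 10·16/(s² + 1600) = 40/(s² + 1600)

Final answer: 40/(s² + 1600)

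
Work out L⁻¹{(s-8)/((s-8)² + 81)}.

Using frequency shift: L⁻¹{(s-a)/((s-a)² + b²)} = e^(at)cos(bt). Here a=8, b=9

Final answer: e^(8t)·cos(9t)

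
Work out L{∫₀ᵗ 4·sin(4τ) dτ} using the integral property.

L{∫₀ᵗ f(τ)dτ} = F(s)/s with F(s) = 16/(s² + 16), so the result is (16/(s² + 16))/s = 16/(s(s² + 16))

Final answer: 16/(s(s² + 16))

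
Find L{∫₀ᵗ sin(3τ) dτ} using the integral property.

L{∫₀ᵗ f(τ)dτ} = F(s)/s with F(s) = 3/(s² + 9), so the result is (3/(s² + 9))/s = 3/(s(s² + 9))

Final answer: 3/(s(s² + 9))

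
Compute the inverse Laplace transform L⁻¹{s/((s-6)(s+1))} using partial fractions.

Using partial fractions, f(t) = (6e^(6t) + e^(-t))/7

Final answer: (6e^(6t) + e^(-t))/7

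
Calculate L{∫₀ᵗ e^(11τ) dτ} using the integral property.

L{∫₀ᵗ f(τ)dτ} = F(s)/s with F(s) = 1/(s-11), so L{∫₀ᵗ e^(11τ) dτ} = 1/(s(s-11))

Final answer: 1/(s(s-11))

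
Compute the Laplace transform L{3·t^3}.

L{t^n} = n!/s^(n+1), so L{t^3} = 6/s^4. Then L{3·t^3} = 3·6/s^4 = 18/s^4

Final answer: 18/s^4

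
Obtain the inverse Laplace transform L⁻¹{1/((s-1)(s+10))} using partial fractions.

Decompose: A/(s-1) + B/(s+10). A = 1/11, B = -1/11. f(t) = (e^t - e^(-10t))/11

Final answer: (e^t - e^(-10t))/11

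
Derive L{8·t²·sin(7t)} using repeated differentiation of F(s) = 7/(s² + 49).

F(s) = 7/(s² + 49). F'(s) = -14s/(s² + 49)². F''(s) = -14(49 - 3s²)/(s² + 49)³ = (42s² - 686)/(s² + 49)³. So L{t²·sin(7t)} = (-1)² F''(s) = (42s² - 686)/(s² + 49)³. Then L{8·t²·sin(7t)} = 8·(42s² - 686)/(s² + 49)³ = (336s² - 5488)/(s² + 49)³

Final answer: (336s² - 5488)/(s² + 49)³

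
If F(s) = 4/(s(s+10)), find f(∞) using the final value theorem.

f(∞) = lim_{s→0} s·4/(s(s+10)) = lim_{s→0} 4/(s+10) = 4/10 = 2/5

Final answer: 2/5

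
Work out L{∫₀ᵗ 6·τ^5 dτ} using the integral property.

L{∫₀ᵗ f(τ)dτ} = F(s)/s with f(t) = 6t^5. F(s) = 720/s^6, so L{∫₀ᵗ 6·τ^5 dτ} = (720/s^6)/s = 720/s^7. (Check: ∫₀ᵗ 6·τ^5 dτ = 6t^6/6.)

Final answer: 720/s^7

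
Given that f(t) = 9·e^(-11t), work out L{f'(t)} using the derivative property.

f(0) = 9, F(s) = 9/(s+11). L{f'(t)} = s·F(s) - f(0) = 9s/(s+11) - 9 = (9s - 9(s+11))/(s+11) = -99/(s+11)

Final answer: -99/(s+11)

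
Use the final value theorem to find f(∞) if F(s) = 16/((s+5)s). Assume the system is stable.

f(∞) = lim_{s→0} sF(s) = lim_{s→0} 16/(s+5) = 16/5

Final answer: 16/5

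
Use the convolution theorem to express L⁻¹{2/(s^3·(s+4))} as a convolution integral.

2/(s^3·(s+4)) = (2/s^3)·(1/(s+4)) = L{t^2}·L{e^(-4t)}. So f(t) = t^2*e^(-4t) = ∫₀ᵗ τ^2·e^(-4(t-τ)) dτ

Final answer: ∫₀ᵗ τ^2·e^(-4(t-τ)) dτ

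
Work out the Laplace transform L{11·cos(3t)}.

L{cos(ωt)} = s/(s² + ω²), so L{cos(3t)} = s/(s² + 9). Then L{11·cos(3t)} = 11·s/(s² + 9) = 11s/(s² + 9)

Final answer: 11s/(s² + 9)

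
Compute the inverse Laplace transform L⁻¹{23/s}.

L⁻¹{c/s} = c, so L⁻¹{23/s} = 23

Final answer: 23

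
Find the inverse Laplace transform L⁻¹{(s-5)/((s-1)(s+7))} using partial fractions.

Using partial fractions, f(t) = (-4e^t + 12e^(-7t))/8

Final answer: (-4e^t + 12e^(-7t))/8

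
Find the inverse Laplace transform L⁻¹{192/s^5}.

L⁻¹{n!/s^(n+1)} = t^n with n=4. So L⁻¹{24/s^5} = t^4, and L⁻¹{192/s^5} = (192/24)·t^4 = 8·t^4

Final answer: 8·t^4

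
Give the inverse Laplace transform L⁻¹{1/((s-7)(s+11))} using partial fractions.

Decompose: A/(s-7) + B/(s+11). A = 1/18, B = -1/18. f(t) = (e^(7t) - e^(-11t))/18

Final answer: (e^(7t) - e^(-11t))/18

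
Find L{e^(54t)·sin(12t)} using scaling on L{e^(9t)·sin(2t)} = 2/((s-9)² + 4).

Scaling with a=6: L{e^(54t)·sin(12t)} = (1/6) · 2/((s/6-9)² + 4). Simplifying: 12/((s-54)² + 144)

Final answer: 12/((s-54)² + 144)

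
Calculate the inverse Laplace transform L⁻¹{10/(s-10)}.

L⁻¹{1/(s-a)} = e^(at), so L⁻¹{1/(s-10)} = e^(10t), and L⁻¹{10/(s-10)} = 10·e^(10t)

Final answer: 10·e^(10t)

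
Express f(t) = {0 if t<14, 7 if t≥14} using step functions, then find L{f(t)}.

f(t) = 7·u(t-14). L{u(t-14)} = e^(-14s)/s, so L{f(t)} = 7·e^(-14s)/s

Final answer: 7·e^(-14s)/s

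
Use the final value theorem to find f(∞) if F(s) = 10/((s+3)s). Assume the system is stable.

f(∞) = lim_{s→0} sF(s) = lim_{s→0} 10/(s+3) = 10/3

Final answer: 10/3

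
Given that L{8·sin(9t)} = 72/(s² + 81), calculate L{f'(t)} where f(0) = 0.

L{f'(t)} = s·F(s) - f(0) = s·72/(s² + 81) - 0 = 72s/(s² + 81)

Final answer: 72s/(s² + 81)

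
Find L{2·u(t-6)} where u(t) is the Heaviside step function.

L{u(t-a)} = e^(-as)/s. Here a=6, so L{u(t-6)} = e^(-6s)/s, and L{2·u(t-6)} = 2·e^(-6s)/s

Final answer: 2·e^(-6s)/s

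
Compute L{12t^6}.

L{t^n} = n!/s^(n+1). So L{12t^6} = 12·6!/s^7 = 8640/s^7

Final answer: 8640/s^7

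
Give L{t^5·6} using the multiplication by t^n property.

L{6} = 6/s. d^1/ds^1[1/s] = -1/s². d^2/ds^2[1/s] = 2/s^3. d^3/ds^3[1/s] = -6/s^4. d^4/ds^4[1/s] = 24/s^5. d^5/ds^5[1/s] = -120/s^6. So L{t^5} = (-1)^{5}·-120/s^6 = 120/s^6. Then L{t^5·6} = 6·120/s^6 = 720/s^6

Final answer: 720/s^6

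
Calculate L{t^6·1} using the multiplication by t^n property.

L{1} = 1/s. d^1/ds^1[1/s] = -1/s². d^2/ds^2[1/s] = 2/s^3. d^3/ds^3[1/s] = -6/s^4. d^4/ds^4[1/s] = 24/s^5. d^5/ds^5[1/s] = -120/s^6. d^6/ds^6[1/s] = 720/s^7. So L{t^6} = (-1)^{6}·720/s^7 = 720/s^7

Final answer: 720/s^7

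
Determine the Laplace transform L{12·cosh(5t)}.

L{cosh(ωt)} = s/(s² - ω²), so L{cosh(5t)} = s/(s² - 25). Then L{12·cosh(5t)} = 12·s/(s² - 25) = 12s/(s² - 25)

Final answer: 12s/(s² - 25)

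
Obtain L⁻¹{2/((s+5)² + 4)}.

Form: b/((s-a)² + b²) → e^(at)sin(bt). With a=-5, b=2

Final answer: e^(-5t)·sin(2t)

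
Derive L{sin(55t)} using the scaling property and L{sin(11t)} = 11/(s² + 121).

Using L{f(at)} = (1/a)F(s/a) with a=5: L{sin(55t)} = (1/5) · 11/((s/5)² + 121) = (1/5) · 11·25/(s² + 3025) = 55/(s² + 3025)

Final answer: 55/(s² + 3025)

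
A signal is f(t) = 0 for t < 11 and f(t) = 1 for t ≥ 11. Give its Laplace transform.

f(t) = u(t-11). L{u(t-11)} = e^(-11s)/s, so L{f(t)} = e^(-11s)/s

Final answer: e^(-11s)/s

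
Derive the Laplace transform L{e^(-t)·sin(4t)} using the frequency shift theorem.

Frequency shift: L{e^(at)f(t)} = F(s-a). L{e^(-t)·sin(4t)} = 4/((s+1)² + 16)

Final answer: 4/((s+1)² + 16)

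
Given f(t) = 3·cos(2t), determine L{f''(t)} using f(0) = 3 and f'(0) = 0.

F(s) = 3s/(s² + 4). L{f''(t)} = s²F(s) - sf(0) - f'(0) = 3s³/(s² + 4) - 3s = (3s³ - 3s(s² + 4))/(s² + 4) = -12s/(s² + 4)

Final answer: -12s/(s² + 4)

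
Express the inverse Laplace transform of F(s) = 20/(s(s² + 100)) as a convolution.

20/(s(s² + 100)) = (1/s)·(20/(s² + 100)) = L{1}·L{2·sin(10t)}. So f(t) = 1*(2·sin(10t)) = ∫₀ᵗ 2·sin(10τ) dτ

Final answer: ∫₀ᵗ 2·sin(10τ) dτ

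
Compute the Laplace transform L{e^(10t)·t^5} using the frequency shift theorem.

L{e^(at)·t^n} = n!/(s-a)^(n+1), so L{e^(10t)·t^5} = 120/(s-10)^6

Final answer: 120/(s-10)^6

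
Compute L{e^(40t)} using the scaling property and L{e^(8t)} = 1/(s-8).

Using L{f(at)} = (1/a)F(s/a) with a=5 and f(t) = e^(8t): L{e^(40t)} = (1/5) · 1/((s/5)-8) = (1/5) · 5/(s-40) = 1/(s-40)

Final answer: 1/(s-40)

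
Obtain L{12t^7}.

L{t^n} = n!/s^(n+1). So L{12t^7} = 12·7!/s^8 = 60480/s^8

Final answer: 60480/s^8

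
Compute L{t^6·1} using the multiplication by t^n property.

L{1} = 1/s. d^1/ds^1[1/s] = -1/s². d^2/ds^2[1/s] = 2/s^3. d^3/ds^3[1/s] = -6/s^4. d^4/ds^4[1/s] = 24/s^5. d^5/ds^5[1/s] = -120/s^6. d^6/ds^6[1/s] = 720/s^7. So L{t^6} = (-1)^{6}·720/s^7 = 720/s^7

Final answer: 720/s^7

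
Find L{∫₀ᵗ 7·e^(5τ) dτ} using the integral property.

L{∫₀ᵗ f(τ)dτ} = F(s)/s with F(s) = 7/(s-5), so L{∫₀ᵗ 7·e^(5τ) dτ} = 7/(s(s-5))

Final answer: 7/(s(s-5))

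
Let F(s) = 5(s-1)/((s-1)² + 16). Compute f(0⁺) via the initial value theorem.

f(0⁺) = lim_{s→∞} sF(s) = lim_{s→∞} 5s(s-1)/((s-1)² + 16) = 5

Final answer: 5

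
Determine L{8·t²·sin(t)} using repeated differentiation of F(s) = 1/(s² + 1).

F(s) = 1/(s² + 1). F'(s) = -2s/(s² + 1)². F''(s) = -2(1 - 3s²)/(s² + 1)³ = (6s² - 2)/(s² + 1)³. So L{t²·sin(t)} = (-1)² F''(s) = (6s² - 2)/(s² + 1)³. Then L{8·t²·sin(t)} = 8·(6s² - 2)/(s² + 1)³ = (48s² - 16)/(s² + 1)³

Final answer: (48s² - 16)/(s² + 1)³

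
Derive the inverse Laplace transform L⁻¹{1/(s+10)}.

L⁻¹{1/(s-a)} = e^(at), so L⁻¹{1/(s+10)} = e^(-10t)

Final answer: e^(-10t)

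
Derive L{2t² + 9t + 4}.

L{2t² + 9t + 4} = 2·2/s³ + 9/s² + 4/s = 4/s³ + 9/s² + 4/s

Final answer: 4/s³ + 9/s² + 4/s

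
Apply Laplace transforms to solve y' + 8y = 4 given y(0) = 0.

sY + 8Y = 4/s. Y = 4/(s(s+8)). Partial fractions: Y = 1/2/s - 1/2/(s+8)

Final answer: y(t) = 1/2(1 - e^(-8t))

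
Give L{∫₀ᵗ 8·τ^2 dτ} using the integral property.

L{∫₀ᵗ f(τ)dτ} = F(s)/s with f(t) = 8t^2. F(s) = 16/s^3, so L{∫₀ᵗ 8·τ^2 dτ} = (16/s^3)/s = 16/s^4. (Check: ∫₀ᵗ 8·τ^2 dτ = 8t^3/3.)

Final answer: 16/s^4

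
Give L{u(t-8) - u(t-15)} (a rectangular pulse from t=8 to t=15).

L{u(t-a)} = e^(-as)/s. L{u(t-8) - u(t-15)} = (e^(-8s) - e^(-15s))/s

Final answer: (e^(-8s) - e^(-15s))/s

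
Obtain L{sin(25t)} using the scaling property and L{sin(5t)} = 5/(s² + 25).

Using L{f(at)} = (1/a)F(s/a) with a=5: L{sin(25t)} = (1/5) · 5/((s/5)² + 25) = (1/5) · 5·25/(s² + 625) = 25/(s² + 625)

Final answer: 25/(s² + 625)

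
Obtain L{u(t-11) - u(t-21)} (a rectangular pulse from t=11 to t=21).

L{u(t-a)} = e^(-as)/s. L{u(t-11) - u(t-21)} = (e^(-11s) - e^(-21s))/s

Final answer: (e^(-11s) - e^(-21s))/s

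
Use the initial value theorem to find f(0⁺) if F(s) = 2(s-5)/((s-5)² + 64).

f(0⁺) = lim_{s→∞} sF(s) = lim_{s→∞} 2s(s-5)/((s-5)² + 64) = 2

Final answer: 2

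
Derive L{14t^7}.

L{t^n} = n!/s^(n+1). So L{14t^7} = 14·7!/s^8 = 70560/s^8

Final answer: 70560/s^8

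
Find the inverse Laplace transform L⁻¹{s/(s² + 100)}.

L⁻¹{s/(s² + 100)} = cos(10t)

Final answer: cos(10t)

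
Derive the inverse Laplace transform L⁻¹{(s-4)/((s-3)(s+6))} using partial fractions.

Using partial fractions, f(t) = (-e^(3t) + 10e^(-6t))/9

Final answer: (-e^(3t) + 10e^(-6t))/9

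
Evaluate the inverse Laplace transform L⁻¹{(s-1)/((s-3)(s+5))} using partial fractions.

Using partial fractions, f(t) = (2e^(3t) + 6e^(-5t))/8

Final answer: (2e^(3t) + 6e^(-5t))/8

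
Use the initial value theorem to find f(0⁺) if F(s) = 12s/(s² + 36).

f(0⁺) = lim_{s→∞} s·12s/(s² + 36) = lim_{s→∞} 12s²/(s² + 36) = 12

Final answer: 12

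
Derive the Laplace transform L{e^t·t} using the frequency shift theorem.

L{e^(at)·t^n} = n!/(s-a)^(n+1), so L{e^t·t} = 1/(s-1)^2

Final answer: 1/(s-1)^2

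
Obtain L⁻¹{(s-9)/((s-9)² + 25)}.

Using frequency shift: L⁻¹{(s-a)/((s-a)² + b²)} = e^(at)cos(bt). Here a=9, b=5

Final answer: e^(9t)·cos(5t)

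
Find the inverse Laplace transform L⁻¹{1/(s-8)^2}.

L⁻¹{n!/(s-a)^(n+1)} = t^n·e^(at), so L⁻¹{1/(s-8)^2} = t·e^(8t)

Final answer: t·e^(8t)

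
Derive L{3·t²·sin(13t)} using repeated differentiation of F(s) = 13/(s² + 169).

F(s) = 13/(s² + 169). F'(s) = -26s/(s² + 169)². F''(s) = -26(169 - 3s²)/(s² + 169)³ = (78s² - 4394)/(s² + 169)³. So L{t²·sin(13t)} = (-1)² F''(s) = (78s² - 4394)/(s² + 169)³. Then L{3·t²·sin(13t)} = 3·(78s² - 4394)/(s² + 169)³ = (234s² - 13182)/(s² + 169)³

Final answer: (234s² - 13182)/(s² + 169)³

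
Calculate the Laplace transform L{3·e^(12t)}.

L{e^(at)} = 1/(s-a), so L{e^(12t)} = 1/(s-12). Then L{3·e^(12t)} = 3/(s-12)

Final answer: 3/(s-12)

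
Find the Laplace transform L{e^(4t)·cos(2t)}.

L{e^(at)·cos(ωt)} = (s-a)/((s-a)² + ω²), so L{e^(4t)·cos(2t)} = (s-4)/((s-4)² + 4)

Final answer: (s-4)/((s-4)² + 4)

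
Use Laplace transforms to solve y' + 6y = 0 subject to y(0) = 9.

L{y'} + 6L{y} = 0. sY - 9 + 6Y = 0. Y(s+6) = 9. Y = 9/(s+6)

Final answer: y(t) = 9e^(-6t)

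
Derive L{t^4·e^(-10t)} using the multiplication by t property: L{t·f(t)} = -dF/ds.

Using L{t^n·e^(at)} = n!/(s-a)^(n+1), L{t^4·e^(-10t)} = 24/(s+10)^5

Final answer: 24/(s+10)^5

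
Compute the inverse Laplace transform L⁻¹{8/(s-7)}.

L⁻¹{1/(s-a)} = e^(at), so L⁻¹{1/(s-7)} = e^(7t), and L⁻¹{8/(s-7)} = 8·e^(7t)

Final answer: 8·e^(7t)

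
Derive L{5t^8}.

L{t^n} = n!/s^(n+1). So L{5t^8} = 5·8!/s^9 = 201600/s^9

Final answer: 201600/s^9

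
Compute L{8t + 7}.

L{8t + 7} = 8·L{t} + 7·L{1} = 8/s² + 7/s

Final answer: 8/s² + 7/s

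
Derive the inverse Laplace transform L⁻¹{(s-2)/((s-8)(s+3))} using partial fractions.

Using partial fractions, f(t) = (6e^(8t) + 5e^(-3t))/11

Final answer: (6e^(8t) + 5e^(-3t))/11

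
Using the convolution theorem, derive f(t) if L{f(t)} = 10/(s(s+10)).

10/(s(s+10)) = (10/s)·(1/(s+10)) = L{10}·L{e^(-10t)}. By convolution, f(t) = 10*e^(-10t) = ∫₀ᵗ 10·e^(-10τ) dτ = 10·(1 - e^(-10t))/10

Final answer: 10·(1 - e^(-10t))/10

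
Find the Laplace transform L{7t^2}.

L{7t^2} = 7 · L{t^2} = 7 · 2/s^3 = 14/s^3

Final answer: 14/s^3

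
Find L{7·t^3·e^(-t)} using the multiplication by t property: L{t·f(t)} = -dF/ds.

Using L{t^n·e^(at)} = n!/(s-a)^(n+1), L{t^3·e^(-t)} = 6/(s+1)^4, so L{7·t^3·e^(-t)} = 7·6/(s+1)^4 = 42/(s+1)^4

Final answer: 42/(s+1)^4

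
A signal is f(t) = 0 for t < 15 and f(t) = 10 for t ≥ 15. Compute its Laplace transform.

f(t) = 10·u(t-15). L{u(t-15)} = e^(-15s)/s, so L{f(t)} = 10·e^(-15s)/s

Final answer: 10·e^(-15s)/s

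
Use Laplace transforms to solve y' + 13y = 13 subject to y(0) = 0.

sY + 13Y = 13/s. Y = 13/(s(s+13)). Partial fractions: Y = 1/s - 1/(s+13)

Final answer: y(t) = (1 - e^(-13t))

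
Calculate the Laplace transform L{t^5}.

L{t^n} = n!/s^(n+1), so L{t^5} = 120/s^6

Final answer: 120/s^6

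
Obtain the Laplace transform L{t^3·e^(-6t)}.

L{t^n·e^(at)} = n!/(s-a)^(n+1), so L{t^3·e^(-6t)} = 6/(s+6)^4

Final answer: 6/(s+6)^4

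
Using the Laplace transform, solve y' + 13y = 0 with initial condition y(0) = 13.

L{y'} + 13L{y} = 0. sY - 13 + 13Y = 0. Y(s+13) = 13. Y = 13/(s+13)

Final answer: y(t) = 13e^(-13t)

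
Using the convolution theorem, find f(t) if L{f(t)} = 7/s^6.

7/s^6 = (7/s)·(1/s^5) = L{7}·L{t^4/24}. By convolution, f(t) = 7*t^4/24 = ∫₀ᵗ 7·τ^4/24 dτ = 7·t^5/120

Final answer: 7·t^5/120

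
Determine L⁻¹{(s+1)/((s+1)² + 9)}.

Using frequency shift: L⁻¹{(s-a)/((s-a)² + b²)} = e^(at)cos(bt). Here a=-1, b=3

Final answer: e^(-t)·cos(3t)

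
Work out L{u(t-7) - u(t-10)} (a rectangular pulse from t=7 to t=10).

L{u(t-a)} = e^(-as)/s. L{u(t-7) - u(t-10)} = (e^(-7s) - e^(-10s))/s

Final answer: (e^(-7s) - e^(-10s))/s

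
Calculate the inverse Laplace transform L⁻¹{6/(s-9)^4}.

L⁻¹{n!/(s-a)^(n+1)} = t^n·e^(at), so L⁻¹{6/(s-9)^4} = t^3·e^(9t)

Final answer: t^3·e^(9t)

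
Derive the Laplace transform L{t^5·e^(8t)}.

L{t^n·e^(at)} = n!/(s-a)^(n+1), so L{t^5·e^(8t)} = 120/(s-8)^6

Final answer: 120/(s-8)^6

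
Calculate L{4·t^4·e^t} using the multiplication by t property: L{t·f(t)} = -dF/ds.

Using L{t^n·e^(at)} = n!/(s-a)^(n+1), L{t^4·e^t} = 24/(s-1)^5, so L{4·t^4·e^t} = 4·24/(s-1)^5 = 96/(s-1)^5

Final answer: 96/(s-1)^5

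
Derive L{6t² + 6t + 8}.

L{6t² + 6t + 8} = 6·2/s³ + 6/s² + 8/s = 12/s³ + 6/s² + 8/s

Final answer: 12/s³ + 6/s² + 8/s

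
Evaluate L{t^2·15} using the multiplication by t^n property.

L{15} = 15/s. d^1/ds^1[1/s] = -1/s². d^2/ds^2[1/s] = 2/s^3. So L{t^2} = (-1)^{2}·2/s^3 = 2/s^3. Then L{t^2·15} = 15·2/s^3 = 30/s^3

Final answer: 30/s^3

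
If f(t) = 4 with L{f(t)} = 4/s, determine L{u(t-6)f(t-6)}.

Time shift theorem: L{u(t-a)f(t-a)} = e^(-as)F(s). Here a=6, F(s) = 4/s, so L{u(t-6)f(t-6)} = e^(-6s)·4/s

Final answer: e^(-6s)·4/s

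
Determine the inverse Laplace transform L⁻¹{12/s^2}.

L⁻¹{n!/s^(n+1)} = t^n with n=1. So L⁻¹{1/s^2} = t, and L⁻¹{12/s^2} = (12/1)·t = 12·t

Final answer: 12·t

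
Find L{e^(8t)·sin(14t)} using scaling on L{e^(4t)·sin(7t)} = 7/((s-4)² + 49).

Scaling with a=2: L{e^(8t)·sin(14t)} = (1/2) · 7/((s/2-4)² + 49). Simplifying: 14/((s-8)² + 196)

Final answer: 14/((s-8)² + 196)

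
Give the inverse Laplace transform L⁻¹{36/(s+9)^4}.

L⁻¹{n!/(s-a)^(n+1)} = t^n·e^(at) with n=3, a=-9. So L⁻¹{6/(s+9)^4} = t^3·e^(-9t), and L⁻¹{36/(s+9)^4} = (36/6)·t^3·e^(-9t) = 6·t^3·e^(-9t)

Final answer: 6·t^3·e^(-9t)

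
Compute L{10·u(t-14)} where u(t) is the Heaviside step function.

L{u(t-a)} = e^(-as)/s. Here a=14, so L{u(t-14)} = e^(-14s)/s, and L{10·u(t-14)} = 10·e^(-14s)/s

Final answer: 10·e^(-14s)/s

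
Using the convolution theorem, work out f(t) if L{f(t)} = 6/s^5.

6/s^5 = (6/s)·(1/s^4) = L{6}·L{t^3/6}. By convolution, f(t) = 6*t^3/6 = ∫₀ᵗ 6·τ^3/6 dτ = 6·t^4/24

Final answer: 6·t^4/24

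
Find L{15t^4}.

L{t^n} = n!/s^(n+1). So L{15t^4} = 15·4!/s^5 = 360/s^5

Final answer: 360/s^5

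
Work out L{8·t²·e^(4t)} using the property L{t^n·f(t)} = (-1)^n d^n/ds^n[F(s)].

L{e^(4t)} = 1/(s-4). d/ds[1/(s-4)] = -1/(s-4)². d²/ds²[1/(s-4)] = 2/(s-4)³. So L{t²·e^(4t)} = (-1)² · 2/(s-4)³ = 2/(s-4)³. Then L{8·t²·e^(4t)} = 8·2/(s-4)³ = 16/(s-4)³

Final answer: 16/(s-4)³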